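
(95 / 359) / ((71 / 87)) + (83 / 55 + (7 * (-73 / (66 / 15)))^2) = 832077233253 / 61683380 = 13489.49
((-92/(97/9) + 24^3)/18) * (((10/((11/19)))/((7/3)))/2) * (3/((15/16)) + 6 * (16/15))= 203695200/7469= 27272.08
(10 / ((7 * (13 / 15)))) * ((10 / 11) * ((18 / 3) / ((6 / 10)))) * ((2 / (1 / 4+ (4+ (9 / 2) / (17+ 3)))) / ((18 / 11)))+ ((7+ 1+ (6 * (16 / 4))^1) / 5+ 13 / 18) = 16441249 / 1466010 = 11.21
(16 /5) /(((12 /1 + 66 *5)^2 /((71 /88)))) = 71 /3216510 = 0.00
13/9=1.44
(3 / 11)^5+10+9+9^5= 9512960711 / 161051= 59068.00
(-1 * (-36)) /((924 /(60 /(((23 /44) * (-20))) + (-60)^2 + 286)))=267738 /1771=151.18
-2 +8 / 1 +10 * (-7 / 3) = -52 / 3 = -17.33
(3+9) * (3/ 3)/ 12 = 1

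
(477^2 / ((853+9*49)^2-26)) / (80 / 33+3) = 7508457 / 299719390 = 0.03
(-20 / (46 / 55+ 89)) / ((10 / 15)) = -550 / 1647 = -0.33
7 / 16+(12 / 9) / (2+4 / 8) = 0.97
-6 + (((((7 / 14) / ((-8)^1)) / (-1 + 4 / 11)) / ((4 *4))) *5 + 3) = -5321 / 1792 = -2.97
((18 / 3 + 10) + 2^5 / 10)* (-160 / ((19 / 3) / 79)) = -728064 / 19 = -38319.16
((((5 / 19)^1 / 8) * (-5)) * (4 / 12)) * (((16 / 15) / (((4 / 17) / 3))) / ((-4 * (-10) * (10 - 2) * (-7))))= 17 / 51072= 0.00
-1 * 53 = -53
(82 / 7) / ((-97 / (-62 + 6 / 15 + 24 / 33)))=274536 / 37345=7.35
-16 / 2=-8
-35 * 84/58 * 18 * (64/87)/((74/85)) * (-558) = 13386643200/31117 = 430203.53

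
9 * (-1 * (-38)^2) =-12996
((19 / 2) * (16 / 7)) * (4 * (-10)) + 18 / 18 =-6073 / 7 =-867.57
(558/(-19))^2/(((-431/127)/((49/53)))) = -1937618172/8246323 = -234.97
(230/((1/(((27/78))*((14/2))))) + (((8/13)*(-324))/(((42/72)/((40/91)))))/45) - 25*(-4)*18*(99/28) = 57290067/8281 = 6918.25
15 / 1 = 15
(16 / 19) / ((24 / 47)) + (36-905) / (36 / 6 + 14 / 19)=-929095 / 7296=-127.34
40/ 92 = 10/ 23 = 0.43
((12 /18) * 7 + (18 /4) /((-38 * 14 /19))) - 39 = -5795 /168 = -34.49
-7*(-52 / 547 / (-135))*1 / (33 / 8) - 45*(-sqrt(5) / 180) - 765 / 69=-621472651 / 56048355 + sqrt(5) / 4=-10.53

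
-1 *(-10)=10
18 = 18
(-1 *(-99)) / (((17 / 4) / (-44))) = -17424 / 17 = -1024.94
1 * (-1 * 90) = -90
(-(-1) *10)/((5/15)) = 30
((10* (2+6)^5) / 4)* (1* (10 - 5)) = 409600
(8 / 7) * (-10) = -80 / 7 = -11.43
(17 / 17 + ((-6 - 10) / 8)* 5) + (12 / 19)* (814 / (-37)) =-435 / 19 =-22.89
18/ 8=9/ 4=2.25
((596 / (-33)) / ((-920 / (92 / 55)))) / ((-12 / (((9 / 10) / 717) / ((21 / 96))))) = -1192 / 75912375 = -0.00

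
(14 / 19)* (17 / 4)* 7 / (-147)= -17 / 114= -0.15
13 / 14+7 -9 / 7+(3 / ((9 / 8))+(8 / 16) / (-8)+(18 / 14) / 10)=15751 / 1680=9.38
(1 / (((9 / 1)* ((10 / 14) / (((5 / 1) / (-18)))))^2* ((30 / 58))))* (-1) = -1421 / 393660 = -0.00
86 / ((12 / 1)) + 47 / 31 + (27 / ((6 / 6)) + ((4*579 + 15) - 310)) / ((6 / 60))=3810895 / 186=20488.68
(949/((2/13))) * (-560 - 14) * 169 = -598381511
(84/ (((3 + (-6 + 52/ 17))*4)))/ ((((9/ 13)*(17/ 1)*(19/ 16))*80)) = 91/ 285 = 0.32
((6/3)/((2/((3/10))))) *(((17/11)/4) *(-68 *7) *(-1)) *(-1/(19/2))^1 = -6069/1045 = -5.81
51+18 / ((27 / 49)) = 251 / 3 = 83.67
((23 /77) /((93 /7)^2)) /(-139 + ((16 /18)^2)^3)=-9506889 /778111806505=-0.00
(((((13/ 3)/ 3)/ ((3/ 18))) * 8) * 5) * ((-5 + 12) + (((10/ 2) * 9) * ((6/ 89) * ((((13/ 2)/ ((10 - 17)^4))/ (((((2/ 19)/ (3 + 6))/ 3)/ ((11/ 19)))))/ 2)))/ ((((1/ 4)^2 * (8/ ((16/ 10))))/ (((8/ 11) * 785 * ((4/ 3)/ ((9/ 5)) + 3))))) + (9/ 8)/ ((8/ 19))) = 3713198916115/ 2564268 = 1448054.15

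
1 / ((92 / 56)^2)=196 / 529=0.37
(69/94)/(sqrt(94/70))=0.63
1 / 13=0.08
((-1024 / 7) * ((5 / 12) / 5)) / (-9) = 256 / 189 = 1.35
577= 577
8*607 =4856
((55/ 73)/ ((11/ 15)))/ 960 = 5/ 4672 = 0.00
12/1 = 12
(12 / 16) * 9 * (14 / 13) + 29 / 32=3401 / 416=8.18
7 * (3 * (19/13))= 399/13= 30.69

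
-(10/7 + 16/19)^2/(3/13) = -1185652/53067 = -22.34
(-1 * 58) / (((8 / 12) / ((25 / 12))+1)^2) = -36250 / 1089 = -33.29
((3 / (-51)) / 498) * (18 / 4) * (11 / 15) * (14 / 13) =-0.00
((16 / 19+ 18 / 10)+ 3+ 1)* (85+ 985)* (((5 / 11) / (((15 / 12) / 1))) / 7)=540136 / 1463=369.20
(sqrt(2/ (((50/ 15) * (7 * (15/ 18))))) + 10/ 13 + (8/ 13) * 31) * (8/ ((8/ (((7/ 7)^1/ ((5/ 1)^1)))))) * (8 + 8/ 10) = 132 * sqrt(14)/ 875 + 11352/ 325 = 35.49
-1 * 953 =-953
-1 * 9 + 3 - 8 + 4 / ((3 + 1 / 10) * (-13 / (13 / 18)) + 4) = -3646 / 259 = -14.08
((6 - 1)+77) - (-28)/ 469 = 5498/ 67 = 82.06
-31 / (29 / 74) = -2294 / 29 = -79.10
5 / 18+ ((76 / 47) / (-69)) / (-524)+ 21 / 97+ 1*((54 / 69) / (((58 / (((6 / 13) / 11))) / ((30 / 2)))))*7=567805134337 / 1025357386482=0.55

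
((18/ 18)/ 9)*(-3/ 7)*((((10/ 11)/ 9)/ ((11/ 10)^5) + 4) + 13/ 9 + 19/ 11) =-16478030/ 47832147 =-0.34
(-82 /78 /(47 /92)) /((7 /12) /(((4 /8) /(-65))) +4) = 7544 /263341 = 0.03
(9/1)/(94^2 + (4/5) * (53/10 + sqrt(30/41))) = 1019390175/1001294860738 - 1125 * sqrt(1230)/500647430369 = 0.00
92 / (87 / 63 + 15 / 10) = 3864 / 121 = 31.93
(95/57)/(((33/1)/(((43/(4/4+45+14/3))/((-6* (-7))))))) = 215/210672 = 0.00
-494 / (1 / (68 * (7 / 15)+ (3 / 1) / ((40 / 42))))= -516971 / 30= -17232.37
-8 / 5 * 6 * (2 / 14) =-48 / 35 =-1.37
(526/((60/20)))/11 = 526/33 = 15.94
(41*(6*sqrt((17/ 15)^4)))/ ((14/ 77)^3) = 15771019/ 300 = 52570.06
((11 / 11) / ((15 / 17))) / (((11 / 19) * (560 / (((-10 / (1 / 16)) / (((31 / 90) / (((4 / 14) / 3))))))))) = -2584 / 16709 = -0.15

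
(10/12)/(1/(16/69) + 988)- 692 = -32960612/47631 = -692.00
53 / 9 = 5.89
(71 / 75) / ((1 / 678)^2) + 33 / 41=446047533 / 1025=435168.32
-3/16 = -0.19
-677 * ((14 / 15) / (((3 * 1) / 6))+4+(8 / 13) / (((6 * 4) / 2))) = -781258 / 195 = -4006.45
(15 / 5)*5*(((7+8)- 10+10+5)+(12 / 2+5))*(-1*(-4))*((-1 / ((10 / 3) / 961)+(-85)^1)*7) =-4860366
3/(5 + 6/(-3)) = 1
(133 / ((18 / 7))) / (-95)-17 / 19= -2461 / 1710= -1.44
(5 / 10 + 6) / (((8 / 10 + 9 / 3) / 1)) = 1.71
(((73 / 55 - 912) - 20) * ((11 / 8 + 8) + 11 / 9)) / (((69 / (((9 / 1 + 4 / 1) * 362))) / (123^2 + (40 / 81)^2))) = -9122070051642819817 / 896363820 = -10176749494.02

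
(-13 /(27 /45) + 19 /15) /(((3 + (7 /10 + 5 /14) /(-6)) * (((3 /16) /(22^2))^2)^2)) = -1711860338074320896 /5337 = -320753295498280.10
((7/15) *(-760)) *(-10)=10640/3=3546.67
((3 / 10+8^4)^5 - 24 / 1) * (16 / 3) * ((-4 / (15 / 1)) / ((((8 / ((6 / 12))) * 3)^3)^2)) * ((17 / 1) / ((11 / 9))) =-1960684424170752421437731 / 1051066368000000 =-1865423995.92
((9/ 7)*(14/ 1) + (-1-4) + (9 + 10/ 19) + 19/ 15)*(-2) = -13562/ 285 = -47.59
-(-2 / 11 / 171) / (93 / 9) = 2 / 19437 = 0.00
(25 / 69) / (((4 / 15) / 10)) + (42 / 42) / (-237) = 148079 / 10902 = 13.58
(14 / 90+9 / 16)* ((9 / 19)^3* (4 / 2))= 41877 / 274360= 0.15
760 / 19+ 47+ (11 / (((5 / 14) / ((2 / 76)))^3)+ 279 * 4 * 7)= 6772408898 / 857375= 7899.00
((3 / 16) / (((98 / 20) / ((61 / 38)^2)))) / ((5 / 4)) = 11163 / 141512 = 0.08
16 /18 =8 /9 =0.89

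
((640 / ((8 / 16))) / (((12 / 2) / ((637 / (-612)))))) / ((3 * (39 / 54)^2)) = -31360 / 221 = -141.90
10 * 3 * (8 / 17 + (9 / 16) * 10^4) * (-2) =-5737980 / 17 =-337528.24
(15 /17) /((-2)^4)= 15 /272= 0.06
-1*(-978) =978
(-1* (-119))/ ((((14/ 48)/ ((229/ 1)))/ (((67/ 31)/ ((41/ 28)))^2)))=328822338432/ 1615441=203549.58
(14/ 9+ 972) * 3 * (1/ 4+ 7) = 127049/ 6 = 21174.83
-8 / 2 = -4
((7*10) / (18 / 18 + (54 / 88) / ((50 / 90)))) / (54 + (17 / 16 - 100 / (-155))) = 7638400 / 12793153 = 0.60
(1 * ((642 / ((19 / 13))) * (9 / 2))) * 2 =75114 / 19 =3953.37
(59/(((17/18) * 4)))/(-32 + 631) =531/20366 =0.03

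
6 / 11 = 0.55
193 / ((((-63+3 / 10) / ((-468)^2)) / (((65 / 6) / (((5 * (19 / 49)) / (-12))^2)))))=-21110791193856 / 75449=-279802133.81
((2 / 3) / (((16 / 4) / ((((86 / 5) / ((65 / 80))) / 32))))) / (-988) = -43 / 385320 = -0.00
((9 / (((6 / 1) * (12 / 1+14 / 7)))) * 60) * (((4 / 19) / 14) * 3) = 270 / 931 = 0.29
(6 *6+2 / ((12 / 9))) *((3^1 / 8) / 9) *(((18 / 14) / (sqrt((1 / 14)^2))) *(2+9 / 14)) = 8325 / 112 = 74.33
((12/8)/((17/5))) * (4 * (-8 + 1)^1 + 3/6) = -825/68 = -12.13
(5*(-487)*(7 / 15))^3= -39616946929 / 27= -1467294330.70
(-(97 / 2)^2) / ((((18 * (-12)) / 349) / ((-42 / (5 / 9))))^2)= -56155254841 / 1600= -35097034.28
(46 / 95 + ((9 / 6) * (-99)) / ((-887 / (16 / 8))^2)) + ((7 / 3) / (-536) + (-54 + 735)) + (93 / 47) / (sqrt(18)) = 681.95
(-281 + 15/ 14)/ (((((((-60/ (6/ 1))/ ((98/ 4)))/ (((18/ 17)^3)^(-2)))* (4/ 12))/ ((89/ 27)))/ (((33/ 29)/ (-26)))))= -648260445839083/ 3077426027520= -210.65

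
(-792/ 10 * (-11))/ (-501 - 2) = -4356/ 2515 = -1.73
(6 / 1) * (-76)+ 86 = -370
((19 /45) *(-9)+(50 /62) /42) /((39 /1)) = -0.10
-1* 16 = -16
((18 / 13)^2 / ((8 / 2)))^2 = 0.23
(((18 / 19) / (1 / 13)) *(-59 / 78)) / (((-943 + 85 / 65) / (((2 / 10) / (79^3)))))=2301 / 573399426610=0.00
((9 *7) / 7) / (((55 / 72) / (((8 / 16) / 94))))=162 / 2585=0.06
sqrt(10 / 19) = sqrt(190) / 19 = 0.73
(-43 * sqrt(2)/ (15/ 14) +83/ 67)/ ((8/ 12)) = 249/ 134 - 301 * sqrt(2)/ 5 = -83.28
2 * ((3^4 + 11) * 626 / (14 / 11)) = 633512 / 7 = 90501.71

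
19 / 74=0.26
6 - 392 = -386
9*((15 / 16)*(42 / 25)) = 567 / 40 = 14.18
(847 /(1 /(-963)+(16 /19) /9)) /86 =15497559 /145598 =106.44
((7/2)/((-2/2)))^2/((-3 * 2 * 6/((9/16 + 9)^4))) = -2983453641/1048576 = -2845.24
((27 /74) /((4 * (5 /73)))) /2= 0.67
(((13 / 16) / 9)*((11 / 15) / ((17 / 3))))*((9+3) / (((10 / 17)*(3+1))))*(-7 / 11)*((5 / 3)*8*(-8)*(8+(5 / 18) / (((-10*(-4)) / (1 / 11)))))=1153243 / 35640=32.36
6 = 6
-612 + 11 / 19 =-11617 / 19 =-611.42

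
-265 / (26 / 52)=-530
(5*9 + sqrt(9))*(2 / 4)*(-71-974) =-25080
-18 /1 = -18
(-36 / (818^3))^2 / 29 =81 / 542997509003288756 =0.00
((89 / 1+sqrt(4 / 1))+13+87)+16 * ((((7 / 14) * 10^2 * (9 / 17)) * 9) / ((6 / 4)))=46447 / 17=2732.18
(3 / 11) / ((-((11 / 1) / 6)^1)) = -0.15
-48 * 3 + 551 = 407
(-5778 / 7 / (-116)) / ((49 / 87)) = 8667 / 686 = 12.63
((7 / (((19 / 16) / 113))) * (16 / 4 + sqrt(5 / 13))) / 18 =6328 * sqrt(65) / 2223 + 25312 / 171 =170.97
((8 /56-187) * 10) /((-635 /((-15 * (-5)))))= 196200 /889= 220.70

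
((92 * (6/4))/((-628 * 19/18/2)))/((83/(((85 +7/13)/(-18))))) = 76728/3218657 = 0.02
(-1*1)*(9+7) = -16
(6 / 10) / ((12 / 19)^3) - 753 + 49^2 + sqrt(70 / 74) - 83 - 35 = sqrt(1295) / 37 + 4413259 / 2880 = 1533.35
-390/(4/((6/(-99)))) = 5.91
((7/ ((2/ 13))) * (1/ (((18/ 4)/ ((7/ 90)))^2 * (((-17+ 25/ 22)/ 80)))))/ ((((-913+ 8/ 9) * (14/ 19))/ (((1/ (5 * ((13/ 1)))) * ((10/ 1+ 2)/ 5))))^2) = -1779008/ 8598878682103125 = -0.00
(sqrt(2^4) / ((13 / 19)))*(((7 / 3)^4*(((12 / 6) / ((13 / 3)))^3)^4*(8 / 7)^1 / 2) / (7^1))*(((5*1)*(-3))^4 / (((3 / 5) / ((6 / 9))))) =22517603942400000 / 302875106592253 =74.35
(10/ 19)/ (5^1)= 2/ 19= 0.11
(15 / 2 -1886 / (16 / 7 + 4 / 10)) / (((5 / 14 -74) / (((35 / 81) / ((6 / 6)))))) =15999725 / 3925017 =4.08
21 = 21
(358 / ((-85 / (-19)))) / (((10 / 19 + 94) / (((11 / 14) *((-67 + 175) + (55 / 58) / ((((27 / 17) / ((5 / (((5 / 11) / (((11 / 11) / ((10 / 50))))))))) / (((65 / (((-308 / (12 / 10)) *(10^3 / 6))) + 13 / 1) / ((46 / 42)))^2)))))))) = 12387747510291772817 / 3934487860800000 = 3148.50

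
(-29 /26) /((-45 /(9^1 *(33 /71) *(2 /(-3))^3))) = -1276 /41535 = -0.03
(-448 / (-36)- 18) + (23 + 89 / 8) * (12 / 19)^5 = -47382422 / 22284891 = -2.13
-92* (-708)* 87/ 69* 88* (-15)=-108408960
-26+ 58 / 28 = -335 / 14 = -23.93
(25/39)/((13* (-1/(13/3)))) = -25/117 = -0.21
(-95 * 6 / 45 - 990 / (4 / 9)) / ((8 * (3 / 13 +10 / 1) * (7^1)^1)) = -3.91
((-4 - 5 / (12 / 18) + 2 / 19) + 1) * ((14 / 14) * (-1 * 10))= 1975 / 19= 103.95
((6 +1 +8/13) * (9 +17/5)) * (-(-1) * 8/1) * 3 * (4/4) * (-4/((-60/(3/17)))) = 147312/5525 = 26.66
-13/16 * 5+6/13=-749/208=-3.60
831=831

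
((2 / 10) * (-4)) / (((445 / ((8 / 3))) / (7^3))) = -10976 / 6675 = -1.64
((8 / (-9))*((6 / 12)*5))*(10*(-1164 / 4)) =19400 / 3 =6466.67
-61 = -61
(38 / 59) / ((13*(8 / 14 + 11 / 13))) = 266 / 7611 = 0.03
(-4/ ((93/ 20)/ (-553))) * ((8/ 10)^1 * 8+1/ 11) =1052912/ 341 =3087.72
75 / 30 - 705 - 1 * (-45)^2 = -5455 / 2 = -2727.50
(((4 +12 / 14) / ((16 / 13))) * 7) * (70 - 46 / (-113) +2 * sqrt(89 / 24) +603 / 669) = 221 * sqrt(534) / 48 +397115121 / 201592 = 2076.29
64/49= 1.31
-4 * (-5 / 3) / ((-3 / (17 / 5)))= -68 / 9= -7.56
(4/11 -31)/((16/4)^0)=-337/11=-30.64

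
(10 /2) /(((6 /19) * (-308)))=-95 /1848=-0.05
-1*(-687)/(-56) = -687/56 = -12.27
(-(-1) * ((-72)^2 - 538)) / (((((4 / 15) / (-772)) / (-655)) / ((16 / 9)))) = 46985927200 / 3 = 15661975733.33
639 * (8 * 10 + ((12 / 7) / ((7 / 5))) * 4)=2658240 / 49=54249.80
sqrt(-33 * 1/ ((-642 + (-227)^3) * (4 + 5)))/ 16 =sqrt(15440997)/ 112298160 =0.00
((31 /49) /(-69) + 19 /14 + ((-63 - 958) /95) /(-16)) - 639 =-3273518279 /5139120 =-636.98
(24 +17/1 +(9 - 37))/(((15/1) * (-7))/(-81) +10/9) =27/5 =5.40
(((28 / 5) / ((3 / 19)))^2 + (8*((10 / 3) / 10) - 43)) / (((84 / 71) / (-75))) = -19450379 / 252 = -77184.04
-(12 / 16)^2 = -9 / 16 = -0.56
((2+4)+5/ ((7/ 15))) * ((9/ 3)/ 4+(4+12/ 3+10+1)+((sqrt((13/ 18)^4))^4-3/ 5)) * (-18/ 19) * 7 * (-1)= 724743074939/ 340122240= 2130.83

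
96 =96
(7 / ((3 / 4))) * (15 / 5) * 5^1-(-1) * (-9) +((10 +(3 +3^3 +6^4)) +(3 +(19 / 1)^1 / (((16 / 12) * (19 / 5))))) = 5895 / 4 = 1473.75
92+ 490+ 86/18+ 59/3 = 5458/9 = 606.44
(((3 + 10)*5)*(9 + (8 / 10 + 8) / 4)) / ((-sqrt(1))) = -728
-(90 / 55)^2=-324 / 121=-2.68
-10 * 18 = -180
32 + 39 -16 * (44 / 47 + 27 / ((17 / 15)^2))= -3807463 / 13583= -280.31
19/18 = 1.06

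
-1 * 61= -61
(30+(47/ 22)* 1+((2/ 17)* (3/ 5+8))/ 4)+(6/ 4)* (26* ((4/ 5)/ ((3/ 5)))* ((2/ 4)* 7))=200454/ 935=214.39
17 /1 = 17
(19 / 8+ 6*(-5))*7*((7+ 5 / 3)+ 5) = -63427 / 24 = -2642.79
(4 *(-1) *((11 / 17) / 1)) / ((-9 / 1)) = 44 / 153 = 0.29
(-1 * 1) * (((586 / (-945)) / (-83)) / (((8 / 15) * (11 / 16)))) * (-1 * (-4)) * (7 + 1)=-37504 / 57519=-0.65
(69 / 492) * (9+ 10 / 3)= 851 / 492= 1.73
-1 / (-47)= 1 / 47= 0.02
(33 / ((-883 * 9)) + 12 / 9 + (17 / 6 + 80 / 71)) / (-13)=-663201 / 1630018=-0.41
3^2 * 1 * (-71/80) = -639/80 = -7.99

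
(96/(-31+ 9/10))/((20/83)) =-3984/301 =-13.24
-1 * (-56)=56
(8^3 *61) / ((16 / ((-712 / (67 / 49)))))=-1016438.45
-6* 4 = -24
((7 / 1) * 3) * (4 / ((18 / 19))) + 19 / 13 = 3515 / 39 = 90.13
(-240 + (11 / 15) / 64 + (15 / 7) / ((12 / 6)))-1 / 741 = -132188807 / 553280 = -238.92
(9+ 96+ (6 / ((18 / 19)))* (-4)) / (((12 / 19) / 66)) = 49951 / 6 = 8325.17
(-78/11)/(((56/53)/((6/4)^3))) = -55809/2464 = -22.65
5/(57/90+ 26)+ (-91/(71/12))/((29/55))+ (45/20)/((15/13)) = -889421301/32902820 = -27.03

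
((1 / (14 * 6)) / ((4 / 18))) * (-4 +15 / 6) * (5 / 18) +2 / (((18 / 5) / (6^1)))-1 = 1553 / 672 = 2.31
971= 971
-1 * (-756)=756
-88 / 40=-2.20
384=384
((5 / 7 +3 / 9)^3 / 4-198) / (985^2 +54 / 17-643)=-7781818 / 38162145357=-0.00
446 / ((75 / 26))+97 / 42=54923 / 350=156.92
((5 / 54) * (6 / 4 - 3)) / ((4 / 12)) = -5 / 12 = -0.42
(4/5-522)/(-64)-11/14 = 8241/1120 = 7.36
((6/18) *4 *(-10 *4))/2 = -80/3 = -26.67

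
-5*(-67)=335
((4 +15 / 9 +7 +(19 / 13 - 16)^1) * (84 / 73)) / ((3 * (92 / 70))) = -0.55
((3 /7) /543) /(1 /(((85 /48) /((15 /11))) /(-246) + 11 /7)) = 0.00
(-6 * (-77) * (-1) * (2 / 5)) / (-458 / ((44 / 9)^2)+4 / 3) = 2683296 / 258875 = 10.37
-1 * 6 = -6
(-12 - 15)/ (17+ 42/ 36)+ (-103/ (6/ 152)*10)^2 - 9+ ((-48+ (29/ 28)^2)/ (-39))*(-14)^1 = 486249865037207/ 714168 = 680862017.11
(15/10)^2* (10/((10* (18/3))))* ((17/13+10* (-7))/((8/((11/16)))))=-29469/13312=-2.21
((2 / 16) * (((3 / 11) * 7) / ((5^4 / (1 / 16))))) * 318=3339 / 440000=0.01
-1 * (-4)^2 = -16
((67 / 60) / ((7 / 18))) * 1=201 / 70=2.87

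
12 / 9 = 4 / 3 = 1.33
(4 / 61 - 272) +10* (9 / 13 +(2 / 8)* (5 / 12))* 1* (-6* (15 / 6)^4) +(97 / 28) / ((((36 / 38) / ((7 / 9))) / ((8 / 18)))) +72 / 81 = -79047346825 / 36998208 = -2136.52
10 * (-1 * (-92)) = 920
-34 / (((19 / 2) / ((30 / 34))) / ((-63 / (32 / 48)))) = 5670 / 19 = 298.42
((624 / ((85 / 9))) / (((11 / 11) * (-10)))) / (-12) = 234 / 425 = 0.55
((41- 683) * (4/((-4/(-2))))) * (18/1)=-23112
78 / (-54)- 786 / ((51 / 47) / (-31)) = 3435385 / 153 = 22453.50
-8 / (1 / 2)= -16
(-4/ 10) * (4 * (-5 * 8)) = 64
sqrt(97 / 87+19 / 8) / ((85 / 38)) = 19 * sqrt(422646) / 14790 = 0.84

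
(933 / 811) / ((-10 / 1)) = -0.12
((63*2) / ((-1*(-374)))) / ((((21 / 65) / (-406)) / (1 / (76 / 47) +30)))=-92114295 / 7106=-12962.89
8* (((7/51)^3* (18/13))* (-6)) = -10976/63869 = -0.17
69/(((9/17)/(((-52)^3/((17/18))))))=-19403904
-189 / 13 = -14.54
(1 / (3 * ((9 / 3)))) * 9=1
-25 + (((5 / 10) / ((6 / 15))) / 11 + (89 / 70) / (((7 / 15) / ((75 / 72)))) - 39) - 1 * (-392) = 2854127 / 8624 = 330.95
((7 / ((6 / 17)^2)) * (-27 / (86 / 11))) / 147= -3179 / 2408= -1.32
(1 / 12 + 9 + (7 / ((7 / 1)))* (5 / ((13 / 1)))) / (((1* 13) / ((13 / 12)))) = 1477 / 1872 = 0.79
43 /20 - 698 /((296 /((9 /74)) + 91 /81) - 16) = 7294273 /3918620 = 1.86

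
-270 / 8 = -33.75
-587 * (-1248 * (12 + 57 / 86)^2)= 217194315624 / 1849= 117465827.81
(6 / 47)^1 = 6 / 47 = 0.13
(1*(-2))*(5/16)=-5/8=-0.62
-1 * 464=-464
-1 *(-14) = 14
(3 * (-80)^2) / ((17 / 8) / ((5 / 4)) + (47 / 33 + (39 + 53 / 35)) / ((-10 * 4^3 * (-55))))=780595200000 / 69163639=11286.21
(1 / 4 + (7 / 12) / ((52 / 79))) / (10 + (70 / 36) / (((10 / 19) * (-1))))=2127 / 11804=0.18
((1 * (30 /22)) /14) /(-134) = -15 /20636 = -0.00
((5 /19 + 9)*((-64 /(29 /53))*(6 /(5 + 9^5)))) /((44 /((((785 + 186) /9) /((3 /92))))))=-8.28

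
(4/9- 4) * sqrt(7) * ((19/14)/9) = -304 * sqrt(7)/567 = -1.42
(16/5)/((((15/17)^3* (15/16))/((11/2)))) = 6917504/253125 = 27.33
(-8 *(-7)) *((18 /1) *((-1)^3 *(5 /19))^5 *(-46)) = 144900000 /2476099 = 58.52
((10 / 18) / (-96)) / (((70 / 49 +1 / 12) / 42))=-245 / 1524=-0.16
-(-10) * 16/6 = 80/3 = 26.67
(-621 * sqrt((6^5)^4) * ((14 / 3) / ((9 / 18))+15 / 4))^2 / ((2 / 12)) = 1448092389627777279983616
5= 5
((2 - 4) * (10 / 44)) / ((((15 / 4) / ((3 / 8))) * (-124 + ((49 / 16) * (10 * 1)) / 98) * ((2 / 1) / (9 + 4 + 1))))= 56 / 21769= 0.00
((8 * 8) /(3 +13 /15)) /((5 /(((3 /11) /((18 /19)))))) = 304 /319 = 0.95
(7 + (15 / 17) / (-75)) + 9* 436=334134 / 85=3930.99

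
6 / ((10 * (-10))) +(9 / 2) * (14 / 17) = 3099 / 850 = 3.65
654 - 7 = 647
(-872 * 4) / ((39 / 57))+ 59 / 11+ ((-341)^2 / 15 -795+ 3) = 4005968 / 2145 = 1867.58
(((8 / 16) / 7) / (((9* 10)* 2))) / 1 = 1 / 2520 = 0.00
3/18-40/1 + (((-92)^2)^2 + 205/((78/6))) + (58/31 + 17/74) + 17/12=12818558835403/178932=71639275.45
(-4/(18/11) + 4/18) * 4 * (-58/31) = 4640/279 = 16.63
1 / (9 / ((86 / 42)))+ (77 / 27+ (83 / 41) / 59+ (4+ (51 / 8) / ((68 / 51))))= 58008037 / 4876704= 11.89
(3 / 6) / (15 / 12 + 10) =2 / 45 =0.04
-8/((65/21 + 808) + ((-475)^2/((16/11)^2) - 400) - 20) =-0.00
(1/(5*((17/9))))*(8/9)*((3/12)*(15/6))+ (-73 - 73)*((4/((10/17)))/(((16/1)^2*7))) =-18857/38080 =-0.50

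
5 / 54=0.09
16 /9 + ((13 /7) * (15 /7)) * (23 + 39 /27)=43684 /441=99.06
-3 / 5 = -0.60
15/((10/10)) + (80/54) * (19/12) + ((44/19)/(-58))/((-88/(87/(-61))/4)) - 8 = 877120/93879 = 9.34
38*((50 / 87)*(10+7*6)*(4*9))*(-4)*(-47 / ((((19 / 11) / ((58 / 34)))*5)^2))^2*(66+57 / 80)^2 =-876232712747259169731 / 358044086875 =-2447276033.50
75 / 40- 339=-2697 / 8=-337.12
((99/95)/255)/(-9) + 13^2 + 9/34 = 8200853/48450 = 169.26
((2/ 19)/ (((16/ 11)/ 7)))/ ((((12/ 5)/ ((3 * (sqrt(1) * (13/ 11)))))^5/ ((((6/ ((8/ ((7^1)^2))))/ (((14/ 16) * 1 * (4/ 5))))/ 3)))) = 284271203125/ 4557684736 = 62.37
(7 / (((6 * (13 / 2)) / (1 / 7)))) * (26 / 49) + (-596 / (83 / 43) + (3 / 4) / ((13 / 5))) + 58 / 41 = -7987261969 / 26012532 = -307.05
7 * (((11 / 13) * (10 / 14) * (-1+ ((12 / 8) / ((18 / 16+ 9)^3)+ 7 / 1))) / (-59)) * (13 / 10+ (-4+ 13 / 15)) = 321599245 / 407615247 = 0.79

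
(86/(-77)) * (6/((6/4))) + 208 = 15672/77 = 203.53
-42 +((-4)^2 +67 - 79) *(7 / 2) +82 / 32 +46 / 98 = -19575 / 784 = -24.97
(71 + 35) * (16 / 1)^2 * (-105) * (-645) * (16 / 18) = 1633587200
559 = 559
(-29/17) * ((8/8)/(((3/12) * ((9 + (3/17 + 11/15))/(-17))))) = 29580/2527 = 11.71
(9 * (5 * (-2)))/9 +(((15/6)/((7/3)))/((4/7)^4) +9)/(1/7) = 63151/512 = 123.34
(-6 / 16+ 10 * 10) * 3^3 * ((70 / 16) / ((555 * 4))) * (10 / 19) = 251055 / 89984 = 2.79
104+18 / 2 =113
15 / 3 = 5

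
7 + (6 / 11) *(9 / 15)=7.33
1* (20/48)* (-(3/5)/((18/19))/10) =-19/720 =-0.03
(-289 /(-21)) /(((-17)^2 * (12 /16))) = 4 /63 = 0.06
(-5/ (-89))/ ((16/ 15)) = 75/ 1424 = 0.05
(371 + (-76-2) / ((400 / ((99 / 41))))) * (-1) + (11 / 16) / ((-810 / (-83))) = -984234671 / 2656800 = -370.46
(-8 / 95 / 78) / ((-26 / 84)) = 56 / 16055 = 0.00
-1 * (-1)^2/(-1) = 1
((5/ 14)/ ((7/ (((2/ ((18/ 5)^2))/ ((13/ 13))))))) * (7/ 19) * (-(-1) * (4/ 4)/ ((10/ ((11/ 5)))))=55/ 86184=0.00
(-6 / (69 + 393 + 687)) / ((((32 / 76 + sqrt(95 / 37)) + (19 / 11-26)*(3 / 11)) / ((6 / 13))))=31712406*sqrt(3515) / 17457006188609 + 7273396878 / 17457006188609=0.00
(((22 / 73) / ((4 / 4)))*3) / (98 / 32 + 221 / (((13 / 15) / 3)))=1056 / 897097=0.00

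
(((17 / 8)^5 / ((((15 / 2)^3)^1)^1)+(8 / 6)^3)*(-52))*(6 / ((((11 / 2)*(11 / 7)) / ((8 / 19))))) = -282826817 / 7524000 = -37.59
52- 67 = -15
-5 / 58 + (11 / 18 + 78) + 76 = 40331 / 261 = 154.52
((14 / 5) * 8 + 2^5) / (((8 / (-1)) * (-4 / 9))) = 15.30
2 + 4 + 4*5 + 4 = 30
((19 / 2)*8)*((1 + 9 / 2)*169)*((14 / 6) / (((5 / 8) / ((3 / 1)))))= 3955952 / 5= 791190.40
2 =2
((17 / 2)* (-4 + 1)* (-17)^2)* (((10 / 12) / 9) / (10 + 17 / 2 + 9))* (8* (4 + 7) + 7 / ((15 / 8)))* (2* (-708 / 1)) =3223086.80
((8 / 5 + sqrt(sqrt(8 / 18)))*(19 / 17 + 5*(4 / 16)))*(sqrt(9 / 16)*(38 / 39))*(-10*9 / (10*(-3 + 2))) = 9177*sqrt(6) / 1768 + 27531 / 1105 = 37.63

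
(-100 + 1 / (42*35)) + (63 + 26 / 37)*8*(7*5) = 964702237 / 54390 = 17736.76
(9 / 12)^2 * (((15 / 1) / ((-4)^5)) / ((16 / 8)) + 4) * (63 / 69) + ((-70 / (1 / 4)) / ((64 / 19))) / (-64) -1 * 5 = -1243987 / 753664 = -1.65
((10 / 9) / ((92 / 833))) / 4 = 4165 / 1656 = 2.52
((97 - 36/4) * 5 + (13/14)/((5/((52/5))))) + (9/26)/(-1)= 2009213/4550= 441.59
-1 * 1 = -1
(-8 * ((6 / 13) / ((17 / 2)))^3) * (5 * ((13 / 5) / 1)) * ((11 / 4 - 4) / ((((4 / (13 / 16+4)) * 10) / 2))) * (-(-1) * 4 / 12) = 1386 / 830297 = 0.00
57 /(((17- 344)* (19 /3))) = -3 /109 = -0.03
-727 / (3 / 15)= -3635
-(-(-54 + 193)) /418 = 0.33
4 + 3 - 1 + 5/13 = 83/13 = 6.38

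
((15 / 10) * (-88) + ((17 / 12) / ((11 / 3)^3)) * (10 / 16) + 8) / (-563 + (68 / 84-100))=110893503 / 592284352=0.19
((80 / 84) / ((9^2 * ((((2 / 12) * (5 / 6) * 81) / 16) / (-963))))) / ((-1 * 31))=27392 / 52731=0.52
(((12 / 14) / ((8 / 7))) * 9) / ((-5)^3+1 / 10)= -135 / 2498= -0.05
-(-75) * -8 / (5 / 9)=-1080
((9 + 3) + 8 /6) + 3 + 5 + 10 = 94 /3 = 31.33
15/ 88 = 0.17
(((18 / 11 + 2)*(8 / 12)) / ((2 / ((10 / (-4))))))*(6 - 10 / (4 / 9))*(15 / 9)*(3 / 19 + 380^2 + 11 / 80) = 5487211225 / 456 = 12033357.95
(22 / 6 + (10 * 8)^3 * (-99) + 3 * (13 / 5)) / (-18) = 380159914 / 135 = 2815999.36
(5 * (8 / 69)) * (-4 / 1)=-160 / 69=-2.32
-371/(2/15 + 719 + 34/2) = -5565/11042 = -0.50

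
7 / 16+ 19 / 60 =181 / 240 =0.75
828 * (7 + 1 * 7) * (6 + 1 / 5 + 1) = 417312 / 5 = 83462.40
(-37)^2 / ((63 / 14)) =2738 / 9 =304.22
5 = 5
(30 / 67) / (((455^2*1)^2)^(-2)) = 55107718079900636718750 / 67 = 822503254923890100279.85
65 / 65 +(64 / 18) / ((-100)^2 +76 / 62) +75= 106033492 / 1395171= 76.00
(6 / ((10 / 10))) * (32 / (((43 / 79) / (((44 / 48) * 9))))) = 125136 / 43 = 2910.14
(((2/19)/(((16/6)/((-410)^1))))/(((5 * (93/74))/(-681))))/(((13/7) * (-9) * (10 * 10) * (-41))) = 58793/2297100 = 0.03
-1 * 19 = -19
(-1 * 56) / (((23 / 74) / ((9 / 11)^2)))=-335664 / 2783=-120.61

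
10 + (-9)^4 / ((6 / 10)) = 10945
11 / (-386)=-11 / 386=-0.03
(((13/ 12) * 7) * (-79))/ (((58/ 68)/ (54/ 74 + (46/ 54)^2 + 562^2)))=-520584572941342/ 2346651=-221841497.92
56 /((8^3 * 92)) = 7 /5888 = 0.00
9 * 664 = 5976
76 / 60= 19 / 15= 1.27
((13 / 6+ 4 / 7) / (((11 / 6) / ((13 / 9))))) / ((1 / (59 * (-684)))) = -87059.48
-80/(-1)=80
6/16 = 0.38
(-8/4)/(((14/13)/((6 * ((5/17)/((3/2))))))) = -260/119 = -2.18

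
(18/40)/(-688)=-9/13760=-0.00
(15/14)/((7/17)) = 255/98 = 2.60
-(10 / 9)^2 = -100 / 81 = -1.23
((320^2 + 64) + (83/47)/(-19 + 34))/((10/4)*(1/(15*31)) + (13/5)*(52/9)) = 13436119758/1970569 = 6818.40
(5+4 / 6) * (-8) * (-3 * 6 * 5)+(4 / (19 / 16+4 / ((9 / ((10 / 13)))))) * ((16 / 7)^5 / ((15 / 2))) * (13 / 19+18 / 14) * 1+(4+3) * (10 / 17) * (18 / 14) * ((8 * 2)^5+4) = 3022036435241953368 / 543978975505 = 5555428.74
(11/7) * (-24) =-264/7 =-37.71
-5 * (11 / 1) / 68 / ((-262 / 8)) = 55 / 2227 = 0.02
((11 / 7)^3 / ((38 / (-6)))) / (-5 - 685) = 1331 / 1498910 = 0.00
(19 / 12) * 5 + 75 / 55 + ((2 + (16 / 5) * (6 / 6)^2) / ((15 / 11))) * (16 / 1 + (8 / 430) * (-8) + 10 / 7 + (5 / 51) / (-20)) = 19036121849 / 253291500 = 75.15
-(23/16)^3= -12167/4096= -2.97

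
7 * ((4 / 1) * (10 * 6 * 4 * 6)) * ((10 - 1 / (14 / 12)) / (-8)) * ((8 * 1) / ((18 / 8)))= -163840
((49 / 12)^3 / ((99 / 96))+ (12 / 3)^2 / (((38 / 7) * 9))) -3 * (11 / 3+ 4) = 1467685 / 33858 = 43.35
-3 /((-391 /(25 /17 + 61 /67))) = 8136 /445349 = 0.02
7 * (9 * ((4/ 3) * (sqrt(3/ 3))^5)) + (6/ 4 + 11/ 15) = 2587/ 30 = 86.23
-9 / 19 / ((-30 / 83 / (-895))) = -44571 / 38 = -1172.92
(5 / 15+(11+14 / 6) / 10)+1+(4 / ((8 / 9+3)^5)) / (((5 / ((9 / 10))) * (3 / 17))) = 10522443994 / 3939140625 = 2.67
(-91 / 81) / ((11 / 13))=-1183 / 891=-1.33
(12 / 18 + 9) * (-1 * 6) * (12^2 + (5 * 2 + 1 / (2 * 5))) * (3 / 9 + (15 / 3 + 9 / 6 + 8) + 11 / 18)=-6211771 / 45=-138039.36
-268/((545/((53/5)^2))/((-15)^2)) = -12431.76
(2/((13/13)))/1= 2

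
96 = 96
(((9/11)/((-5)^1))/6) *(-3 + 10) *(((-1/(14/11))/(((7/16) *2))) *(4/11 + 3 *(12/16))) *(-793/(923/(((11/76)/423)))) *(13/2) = -18239/21303408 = -0.00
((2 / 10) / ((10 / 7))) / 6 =7 / 300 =0.02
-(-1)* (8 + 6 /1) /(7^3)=2 /49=0.04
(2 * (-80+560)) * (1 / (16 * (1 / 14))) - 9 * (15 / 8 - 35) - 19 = 8953 / 8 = 1119.12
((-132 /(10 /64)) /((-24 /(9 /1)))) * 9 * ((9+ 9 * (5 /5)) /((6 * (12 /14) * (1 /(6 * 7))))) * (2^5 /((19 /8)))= 536481792 /95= 5647176.76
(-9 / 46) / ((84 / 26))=-0.06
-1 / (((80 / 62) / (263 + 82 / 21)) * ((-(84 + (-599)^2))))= 0.00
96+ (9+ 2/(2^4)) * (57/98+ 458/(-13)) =-2244007/10192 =-220.17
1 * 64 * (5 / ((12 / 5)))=400 / 3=133.33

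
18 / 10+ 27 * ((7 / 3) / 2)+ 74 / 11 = 4403 / 110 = 40.03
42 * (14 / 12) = 49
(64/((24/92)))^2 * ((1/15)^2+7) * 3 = 853712896/675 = 1264759.85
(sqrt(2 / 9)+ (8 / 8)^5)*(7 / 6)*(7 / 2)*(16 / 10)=98*sqrt(2) / 45+ 98 / 15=9.61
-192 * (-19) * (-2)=-7296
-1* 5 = -5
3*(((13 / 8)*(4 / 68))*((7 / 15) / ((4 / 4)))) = 91 / 680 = 0.13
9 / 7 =1.29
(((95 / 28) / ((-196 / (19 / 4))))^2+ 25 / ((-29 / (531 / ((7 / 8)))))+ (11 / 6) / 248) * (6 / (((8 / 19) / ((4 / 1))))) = -12918124467702941 / 433219383296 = -29818.90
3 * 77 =231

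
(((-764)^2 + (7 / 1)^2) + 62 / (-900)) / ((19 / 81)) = 2364166971 / 950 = 2488596.81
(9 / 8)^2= 81 / 64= 1.27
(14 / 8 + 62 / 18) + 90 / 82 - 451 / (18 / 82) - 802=-2850.26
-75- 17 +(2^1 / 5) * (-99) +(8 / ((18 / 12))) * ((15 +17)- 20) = -338 / 5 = -67.60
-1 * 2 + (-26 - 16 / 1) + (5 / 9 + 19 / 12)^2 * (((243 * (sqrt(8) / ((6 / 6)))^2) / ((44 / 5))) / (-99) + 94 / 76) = -2390989 / 49248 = -48.55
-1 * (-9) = 9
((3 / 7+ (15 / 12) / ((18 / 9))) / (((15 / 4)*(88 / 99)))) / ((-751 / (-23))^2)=0.00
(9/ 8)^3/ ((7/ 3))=2187/ 3584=0.61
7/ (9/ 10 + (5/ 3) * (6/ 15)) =210/ 47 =4.47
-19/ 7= -2.71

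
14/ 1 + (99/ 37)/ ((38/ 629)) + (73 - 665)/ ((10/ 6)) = -296.91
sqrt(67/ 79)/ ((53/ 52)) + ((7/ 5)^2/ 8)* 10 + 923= 52* sqrt(5293)/ 4187 + 18509/ 20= 926.35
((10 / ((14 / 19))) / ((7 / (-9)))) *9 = -7695 / 49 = -157.04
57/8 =7.12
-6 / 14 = -3 / 7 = -0.43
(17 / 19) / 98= 17 / 1862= 0.01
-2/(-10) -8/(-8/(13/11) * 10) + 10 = 10.32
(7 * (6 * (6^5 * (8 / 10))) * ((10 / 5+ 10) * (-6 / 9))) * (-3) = 31352832 / 5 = 6270566.40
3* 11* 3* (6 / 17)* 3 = 1782 / 17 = 104.82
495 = 495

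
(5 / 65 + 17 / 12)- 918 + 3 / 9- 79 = -51749 / 52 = -995.17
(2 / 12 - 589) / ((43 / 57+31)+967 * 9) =-67127 / 995762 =-0.07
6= 6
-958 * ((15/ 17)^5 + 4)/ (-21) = 881196182/ 4259571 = 206.87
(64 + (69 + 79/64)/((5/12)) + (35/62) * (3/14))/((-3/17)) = -1961987/1488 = -1318.54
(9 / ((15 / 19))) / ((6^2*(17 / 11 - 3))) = -209 / 960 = -0.22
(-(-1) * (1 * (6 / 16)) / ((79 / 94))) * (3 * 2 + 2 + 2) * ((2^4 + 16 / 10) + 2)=6909 / 79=87.46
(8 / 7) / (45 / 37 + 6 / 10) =185 / 294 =0.63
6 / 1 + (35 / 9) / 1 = 89 / 9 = 9.89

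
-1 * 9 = -9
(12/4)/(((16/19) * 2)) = 57/32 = 1.78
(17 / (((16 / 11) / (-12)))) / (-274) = 561 / 1096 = 0.51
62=62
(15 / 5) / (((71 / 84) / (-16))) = -4032 / 71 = -56.79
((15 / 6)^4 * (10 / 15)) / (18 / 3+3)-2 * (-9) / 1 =4513 / 216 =20.89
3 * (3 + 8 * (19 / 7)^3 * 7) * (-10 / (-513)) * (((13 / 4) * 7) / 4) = 3576235 / 9576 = 373.46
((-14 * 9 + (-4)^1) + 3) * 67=-8509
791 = 791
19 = 19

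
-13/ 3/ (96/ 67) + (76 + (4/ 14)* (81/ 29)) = 4313107/ 58464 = 73.77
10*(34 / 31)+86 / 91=33606 / 2821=11.91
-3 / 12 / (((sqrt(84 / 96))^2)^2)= -0.33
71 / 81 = 0.88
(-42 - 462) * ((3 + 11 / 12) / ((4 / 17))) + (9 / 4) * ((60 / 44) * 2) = -92217 / 11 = -8383.36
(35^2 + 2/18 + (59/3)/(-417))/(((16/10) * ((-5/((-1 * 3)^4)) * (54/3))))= -1532555/2224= -689.10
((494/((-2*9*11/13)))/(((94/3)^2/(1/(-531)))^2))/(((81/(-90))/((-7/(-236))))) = 112385/28574270324870688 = 0.00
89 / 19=4.68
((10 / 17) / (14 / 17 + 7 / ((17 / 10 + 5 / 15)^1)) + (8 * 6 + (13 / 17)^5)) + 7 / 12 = 230761773223 / 4711085526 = 48.98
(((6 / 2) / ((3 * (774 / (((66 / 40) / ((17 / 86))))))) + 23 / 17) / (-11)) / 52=-107 / 44880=-0.00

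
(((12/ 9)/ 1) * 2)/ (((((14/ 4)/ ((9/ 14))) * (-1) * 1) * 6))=-4/ 49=-0.08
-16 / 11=-1.45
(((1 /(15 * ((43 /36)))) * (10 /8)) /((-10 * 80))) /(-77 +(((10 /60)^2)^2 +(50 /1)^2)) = -243 /6751449350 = -0.00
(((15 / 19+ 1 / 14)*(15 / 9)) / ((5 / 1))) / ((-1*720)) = -229 / 574560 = -0.00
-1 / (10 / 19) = -19 / 10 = -1.90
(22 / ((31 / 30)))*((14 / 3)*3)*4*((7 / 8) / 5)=6468 / 31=208.65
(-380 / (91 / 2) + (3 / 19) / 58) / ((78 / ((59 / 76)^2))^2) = -10145224145167 / 20354786963417088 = -0.00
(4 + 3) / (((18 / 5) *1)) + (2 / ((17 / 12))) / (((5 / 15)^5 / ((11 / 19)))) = 1166041 / 5814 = 200.56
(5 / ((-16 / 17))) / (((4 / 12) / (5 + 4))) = -2295 / 16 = -143.44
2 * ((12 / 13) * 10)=240 / 13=18.46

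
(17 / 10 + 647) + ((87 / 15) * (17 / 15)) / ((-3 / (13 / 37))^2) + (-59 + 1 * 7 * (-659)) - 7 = -7448432311 / 1848150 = -4030.21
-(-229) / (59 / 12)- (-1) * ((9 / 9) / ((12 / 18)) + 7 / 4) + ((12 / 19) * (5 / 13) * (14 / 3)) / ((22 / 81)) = 34625443 / 641212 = 54.00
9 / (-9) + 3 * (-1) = -4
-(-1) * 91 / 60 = 91 / 60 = 1.52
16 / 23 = 0.70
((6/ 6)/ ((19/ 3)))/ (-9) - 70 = -70.02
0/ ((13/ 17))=0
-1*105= -105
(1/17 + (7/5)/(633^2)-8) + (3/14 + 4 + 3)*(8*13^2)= 2323489329248/238409955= 9745.77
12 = 12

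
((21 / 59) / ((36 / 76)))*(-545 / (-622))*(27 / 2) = 652365 / 73396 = 8.89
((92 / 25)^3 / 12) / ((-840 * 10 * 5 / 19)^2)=4392287 / 5167968750000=0.00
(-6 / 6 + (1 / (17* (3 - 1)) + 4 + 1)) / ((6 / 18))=411 / 34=12.09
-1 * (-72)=72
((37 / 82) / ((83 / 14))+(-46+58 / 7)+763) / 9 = 17278844 / 214389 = 80.60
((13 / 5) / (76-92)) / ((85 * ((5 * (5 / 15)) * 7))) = -39 / 238000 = -0.00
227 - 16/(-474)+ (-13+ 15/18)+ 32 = 246.87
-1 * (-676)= 676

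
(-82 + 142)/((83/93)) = 5580/83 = 67.23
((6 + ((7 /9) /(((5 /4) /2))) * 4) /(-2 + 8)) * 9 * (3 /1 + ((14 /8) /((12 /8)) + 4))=12103 /90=134.48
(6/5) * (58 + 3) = 366/5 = 73.20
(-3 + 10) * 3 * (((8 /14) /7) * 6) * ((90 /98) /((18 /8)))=1440 /343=4.20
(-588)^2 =345744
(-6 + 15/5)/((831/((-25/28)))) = 25/7756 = 0.00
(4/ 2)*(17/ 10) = 17/ 5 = 3.40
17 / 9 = 1.89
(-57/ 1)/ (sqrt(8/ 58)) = -57* sqrt(29)/ 2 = -153.48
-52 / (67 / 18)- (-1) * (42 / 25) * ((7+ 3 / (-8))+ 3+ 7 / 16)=39327 / 13400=2.93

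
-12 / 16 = -3 / 4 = -0.75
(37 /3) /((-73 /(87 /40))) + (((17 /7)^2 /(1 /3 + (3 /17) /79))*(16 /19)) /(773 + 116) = -143285215043 /408433163320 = -0.35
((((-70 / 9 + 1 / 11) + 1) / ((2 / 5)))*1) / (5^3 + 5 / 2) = -662 / 5049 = -0.13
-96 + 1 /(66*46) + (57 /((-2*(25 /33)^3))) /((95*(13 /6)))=-96.32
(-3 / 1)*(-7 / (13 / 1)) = 21 / 13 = 1.62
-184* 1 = -184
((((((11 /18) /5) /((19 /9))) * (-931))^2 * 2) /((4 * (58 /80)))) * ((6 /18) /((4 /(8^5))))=2379948032 /435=5471144.90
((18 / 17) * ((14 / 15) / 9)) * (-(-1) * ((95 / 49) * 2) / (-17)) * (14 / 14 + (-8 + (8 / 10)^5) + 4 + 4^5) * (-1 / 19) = 8511064 / 6321875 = 1.35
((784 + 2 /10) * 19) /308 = 74499 /1540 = 48.38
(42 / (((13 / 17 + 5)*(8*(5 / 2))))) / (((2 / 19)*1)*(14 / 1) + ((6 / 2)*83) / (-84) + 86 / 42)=2907 / 4445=0.65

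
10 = 10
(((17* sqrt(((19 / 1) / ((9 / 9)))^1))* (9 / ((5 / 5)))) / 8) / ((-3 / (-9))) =459* sqrt(19) / 8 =250.09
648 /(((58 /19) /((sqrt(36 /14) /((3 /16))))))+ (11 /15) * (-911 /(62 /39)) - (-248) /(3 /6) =23487 /310+ 98496 * sqrt(14) /203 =1891.22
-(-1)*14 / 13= 14 / 13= 1.08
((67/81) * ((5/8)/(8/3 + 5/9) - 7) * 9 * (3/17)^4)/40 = -952137/775074880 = -0.00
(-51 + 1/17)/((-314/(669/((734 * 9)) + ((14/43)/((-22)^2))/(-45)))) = 3767417389/229340617605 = 0.02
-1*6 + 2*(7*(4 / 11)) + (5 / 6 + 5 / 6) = 25 / 33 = 0.76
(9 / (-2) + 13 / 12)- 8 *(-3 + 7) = -425 / 12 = -35.42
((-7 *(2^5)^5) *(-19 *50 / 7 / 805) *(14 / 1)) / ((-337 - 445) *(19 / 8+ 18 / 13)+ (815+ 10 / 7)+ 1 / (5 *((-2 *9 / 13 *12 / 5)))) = -250627447848960 / 960077063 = -261049.30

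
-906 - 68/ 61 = -55334/ 61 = -907.11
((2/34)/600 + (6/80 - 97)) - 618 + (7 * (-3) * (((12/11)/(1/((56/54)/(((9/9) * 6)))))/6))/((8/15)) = -120530111/168300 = -716.16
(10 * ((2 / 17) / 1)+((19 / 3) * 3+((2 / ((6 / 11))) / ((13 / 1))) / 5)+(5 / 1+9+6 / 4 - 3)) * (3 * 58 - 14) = 3472304 / 663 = 5237.26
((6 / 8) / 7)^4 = 81 / 614656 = 0.00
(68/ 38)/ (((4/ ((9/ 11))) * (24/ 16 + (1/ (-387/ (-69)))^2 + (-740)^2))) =0.00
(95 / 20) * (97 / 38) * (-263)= -25511 / 8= -3188.88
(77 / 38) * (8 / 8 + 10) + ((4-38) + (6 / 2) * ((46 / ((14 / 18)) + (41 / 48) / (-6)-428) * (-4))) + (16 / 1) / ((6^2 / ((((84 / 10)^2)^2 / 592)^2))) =7592129792704097 / 1706971875000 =4447.72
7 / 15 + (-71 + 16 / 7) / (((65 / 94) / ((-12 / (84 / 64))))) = 668119 / 735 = 909.01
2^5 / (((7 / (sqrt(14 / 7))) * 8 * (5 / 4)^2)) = 64 * sqrt(2) / 175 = 0.52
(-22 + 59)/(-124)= -0.30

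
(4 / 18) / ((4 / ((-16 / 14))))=-4 / 63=-0.06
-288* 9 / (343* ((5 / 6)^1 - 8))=15552 / 14749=1.05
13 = 13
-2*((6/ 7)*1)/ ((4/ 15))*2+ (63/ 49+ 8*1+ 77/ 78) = -1411/ 546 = -2.58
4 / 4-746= -745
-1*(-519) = 519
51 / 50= 1.02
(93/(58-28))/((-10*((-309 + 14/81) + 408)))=-2511/803300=-0.00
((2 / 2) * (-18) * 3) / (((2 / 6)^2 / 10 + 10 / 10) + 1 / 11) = -53460 / 1091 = -49.00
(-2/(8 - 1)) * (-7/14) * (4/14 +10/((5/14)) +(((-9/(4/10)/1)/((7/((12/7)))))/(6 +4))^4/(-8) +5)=4.75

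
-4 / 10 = -2 / 5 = -0.40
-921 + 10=-911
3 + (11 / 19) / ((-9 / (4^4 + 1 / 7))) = -16132 / 1197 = -13.48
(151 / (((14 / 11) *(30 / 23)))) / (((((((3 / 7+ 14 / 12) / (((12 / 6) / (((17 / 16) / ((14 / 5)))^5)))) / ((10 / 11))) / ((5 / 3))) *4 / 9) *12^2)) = 61206126657536 / 178369535625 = 343.14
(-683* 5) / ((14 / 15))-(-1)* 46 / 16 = -204739 / 56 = -3656.05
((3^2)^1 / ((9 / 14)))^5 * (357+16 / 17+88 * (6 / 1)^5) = 6259723317344 / 17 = 368219018667.29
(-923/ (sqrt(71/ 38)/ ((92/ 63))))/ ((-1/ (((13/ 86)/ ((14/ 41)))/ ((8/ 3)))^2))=84942611 * sqrt(2698)/ 162356992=27.18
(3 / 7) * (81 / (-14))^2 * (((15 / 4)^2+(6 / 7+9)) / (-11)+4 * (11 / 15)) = 92004903 / 8451520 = 10.89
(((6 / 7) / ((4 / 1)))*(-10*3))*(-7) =45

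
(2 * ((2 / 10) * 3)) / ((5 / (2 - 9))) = -42 / 25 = -1.68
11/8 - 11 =-77/8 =-9.62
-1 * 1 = -1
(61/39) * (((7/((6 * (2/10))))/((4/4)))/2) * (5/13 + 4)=40565/2028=20.00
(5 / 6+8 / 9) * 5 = 155 / 18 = 8.61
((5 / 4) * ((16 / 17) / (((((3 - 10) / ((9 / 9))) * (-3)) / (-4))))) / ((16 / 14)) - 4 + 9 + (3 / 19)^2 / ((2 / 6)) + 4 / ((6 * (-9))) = 796124 / 165699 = 4.80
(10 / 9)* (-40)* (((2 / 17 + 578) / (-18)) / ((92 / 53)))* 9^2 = 26044200 / 391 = 66609.21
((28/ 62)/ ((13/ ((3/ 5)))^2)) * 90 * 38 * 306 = 26372304/ 26195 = 1006.77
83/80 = 1.04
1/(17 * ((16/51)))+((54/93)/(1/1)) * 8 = 4.83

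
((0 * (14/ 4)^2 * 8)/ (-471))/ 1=0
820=820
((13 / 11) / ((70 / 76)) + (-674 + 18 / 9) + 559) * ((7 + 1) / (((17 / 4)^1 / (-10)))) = 2752704 / 1309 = 2102.91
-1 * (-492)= 492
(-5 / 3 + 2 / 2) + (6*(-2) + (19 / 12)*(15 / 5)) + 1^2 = -83 / 12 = -6.92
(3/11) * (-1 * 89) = -267/11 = -24.27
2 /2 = 1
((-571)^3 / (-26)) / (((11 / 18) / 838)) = 1404089697762 / 143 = 9818809075.26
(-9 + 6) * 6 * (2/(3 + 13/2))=-72/19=-3.79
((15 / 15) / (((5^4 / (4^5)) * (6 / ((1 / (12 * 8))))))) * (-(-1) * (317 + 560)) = 14032 / 5625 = 2.49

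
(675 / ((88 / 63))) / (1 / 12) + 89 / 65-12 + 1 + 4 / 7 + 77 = 58726711 / 10010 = 5866.80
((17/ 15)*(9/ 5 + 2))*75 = 323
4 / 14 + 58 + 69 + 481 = 608.29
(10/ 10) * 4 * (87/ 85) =348/ 85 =4.09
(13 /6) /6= 13 /36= 0.36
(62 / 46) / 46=31 / 1058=0.03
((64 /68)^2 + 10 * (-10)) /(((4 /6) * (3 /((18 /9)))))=-99.11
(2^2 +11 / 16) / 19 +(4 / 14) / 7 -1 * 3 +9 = 93659 / 14896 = 6.29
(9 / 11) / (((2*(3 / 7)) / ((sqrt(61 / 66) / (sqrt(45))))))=7*sqrt(20130) / 7260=0.14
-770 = -770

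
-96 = -96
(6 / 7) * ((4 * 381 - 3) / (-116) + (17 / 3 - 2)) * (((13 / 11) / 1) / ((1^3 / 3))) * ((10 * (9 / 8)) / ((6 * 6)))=-640965 / 71456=-8.97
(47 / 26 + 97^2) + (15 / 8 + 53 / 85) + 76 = 83885467 / 8840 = 9489.31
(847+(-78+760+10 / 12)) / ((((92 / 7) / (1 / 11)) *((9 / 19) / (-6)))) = -1220807 / 9108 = -134.04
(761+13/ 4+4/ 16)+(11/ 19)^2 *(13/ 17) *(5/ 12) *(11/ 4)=225289867/ 294576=764.79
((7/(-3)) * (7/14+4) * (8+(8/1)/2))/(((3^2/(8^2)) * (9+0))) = -896/9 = -99.56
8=8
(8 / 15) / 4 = 2 / 15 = 0.13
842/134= 421/67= 6.28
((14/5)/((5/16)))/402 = 112/5025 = 0.02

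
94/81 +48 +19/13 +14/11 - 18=392603/11583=33.89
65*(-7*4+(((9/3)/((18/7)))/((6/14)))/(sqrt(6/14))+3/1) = -1625+3185*sqrt(21)/54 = -1354.71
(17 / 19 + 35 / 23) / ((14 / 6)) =3168 / 3059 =1.04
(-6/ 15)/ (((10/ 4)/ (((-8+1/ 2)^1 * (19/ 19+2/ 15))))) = 34/ 25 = 1.36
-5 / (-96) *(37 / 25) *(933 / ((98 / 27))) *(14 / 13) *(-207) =-64312623 / 14560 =-4417.08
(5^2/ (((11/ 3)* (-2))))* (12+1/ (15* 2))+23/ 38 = -33789/ 836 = -40.42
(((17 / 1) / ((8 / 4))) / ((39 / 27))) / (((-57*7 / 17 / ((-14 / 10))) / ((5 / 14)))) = 867 / 6916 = 0.13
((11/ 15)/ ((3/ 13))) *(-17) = -2431/ 45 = -54.02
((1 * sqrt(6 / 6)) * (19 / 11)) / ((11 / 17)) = 323 / 121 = 2.67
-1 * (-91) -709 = -618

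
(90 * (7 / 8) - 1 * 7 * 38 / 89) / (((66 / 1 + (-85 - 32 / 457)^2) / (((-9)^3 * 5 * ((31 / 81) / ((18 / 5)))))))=-4365471443725 / 1085946076056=-4.02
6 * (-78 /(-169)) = 36 /13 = 2.77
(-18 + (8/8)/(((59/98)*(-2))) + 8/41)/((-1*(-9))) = -45079/21771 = -2.07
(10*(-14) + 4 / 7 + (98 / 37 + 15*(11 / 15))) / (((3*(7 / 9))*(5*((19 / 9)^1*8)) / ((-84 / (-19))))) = -2638737 / 934990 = -2.82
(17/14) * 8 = 68/7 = 9.71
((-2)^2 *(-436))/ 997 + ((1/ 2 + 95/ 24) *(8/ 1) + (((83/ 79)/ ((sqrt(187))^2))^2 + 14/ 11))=22970754977948/ 652760413239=35.19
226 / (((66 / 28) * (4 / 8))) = 6328 / 33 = 191.76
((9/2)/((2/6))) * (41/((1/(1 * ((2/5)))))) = 1107/5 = 221.40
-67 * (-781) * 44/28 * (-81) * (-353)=16458045021/7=2351149288.71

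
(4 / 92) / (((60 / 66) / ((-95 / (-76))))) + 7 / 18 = 743 / 1656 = 0.45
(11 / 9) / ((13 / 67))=737 / 117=6.30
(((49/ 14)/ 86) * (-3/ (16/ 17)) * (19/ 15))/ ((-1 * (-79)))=-0.00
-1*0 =0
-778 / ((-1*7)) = 778 / 7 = 111.14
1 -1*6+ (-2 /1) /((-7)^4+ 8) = -12047 /2409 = -5.00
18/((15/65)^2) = 338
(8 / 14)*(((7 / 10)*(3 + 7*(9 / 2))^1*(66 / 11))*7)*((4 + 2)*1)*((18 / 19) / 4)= 78246 / 95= 823.64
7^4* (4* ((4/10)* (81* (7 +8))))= 4667544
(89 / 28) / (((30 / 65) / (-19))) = -21983 / 168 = -130.85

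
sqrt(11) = 3.32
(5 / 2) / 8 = 5 / 16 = 0.31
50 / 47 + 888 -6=41504 / 47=883.06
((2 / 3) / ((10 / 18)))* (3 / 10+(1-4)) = -81 / 25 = -3.24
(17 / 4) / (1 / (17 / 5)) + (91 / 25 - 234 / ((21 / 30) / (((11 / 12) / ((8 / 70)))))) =-66579 / 25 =-2663.16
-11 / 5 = -2.20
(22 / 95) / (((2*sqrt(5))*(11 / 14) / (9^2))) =1134*sqrt(5) / 475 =5.34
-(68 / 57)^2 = -4624 / 3249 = -1.42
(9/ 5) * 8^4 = 36864/ 5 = 7372.80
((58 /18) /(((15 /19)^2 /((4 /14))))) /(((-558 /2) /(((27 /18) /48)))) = -10469 /63277200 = -0.00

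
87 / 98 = 0.89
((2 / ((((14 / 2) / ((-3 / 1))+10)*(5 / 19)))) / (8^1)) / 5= 57 / 2300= 0.02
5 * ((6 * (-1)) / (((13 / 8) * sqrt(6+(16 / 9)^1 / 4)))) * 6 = -2160 * sqrt(58) / 377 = -43.63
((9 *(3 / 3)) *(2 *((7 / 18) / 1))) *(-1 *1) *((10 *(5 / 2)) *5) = -875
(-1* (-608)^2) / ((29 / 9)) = -3326976 / 29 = -114723.31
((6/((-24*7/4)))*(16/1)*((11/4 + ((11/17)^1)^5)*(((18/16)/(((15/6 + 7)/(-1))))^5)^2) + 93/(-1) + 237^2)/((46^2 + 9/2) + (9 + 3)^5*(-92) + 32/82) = -349776125807346557669663570665/142779861499071771052839146749952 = -0.00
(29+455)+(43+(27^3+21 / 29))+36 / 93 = 18169789 / 899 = 20211.11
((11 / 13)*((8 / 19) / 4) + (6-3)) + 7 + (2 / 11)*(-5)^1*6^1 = 12592 / 2717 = 4.63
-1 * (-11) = 11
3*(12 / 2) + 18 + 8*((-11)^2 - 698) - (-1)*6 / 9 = -13738 / 3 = -4579.33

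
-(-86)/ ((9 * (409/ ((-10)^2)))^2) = 860000/ 13549761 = 0.06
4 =4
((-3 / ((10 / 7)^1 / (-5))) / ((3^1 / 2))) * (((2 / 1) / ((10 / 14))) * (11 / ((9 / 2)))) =2156 / 45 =47.91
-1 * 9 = -9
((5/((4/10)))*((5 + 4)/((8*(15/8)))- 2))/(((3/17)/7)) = -4165/6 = -694.17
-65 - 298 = -363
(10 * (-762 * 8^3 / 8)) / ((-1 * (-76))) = -121920 / 19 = -6416.84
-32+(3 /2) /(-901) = -57667 /1802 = -32.00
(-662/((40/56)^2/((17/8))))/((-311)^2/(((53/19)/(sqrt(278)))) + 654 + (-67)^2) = 28656718559/675374070178300 - 26854881712981*sqrt(278)/93876995754783700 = -0.00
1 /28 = 0.04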